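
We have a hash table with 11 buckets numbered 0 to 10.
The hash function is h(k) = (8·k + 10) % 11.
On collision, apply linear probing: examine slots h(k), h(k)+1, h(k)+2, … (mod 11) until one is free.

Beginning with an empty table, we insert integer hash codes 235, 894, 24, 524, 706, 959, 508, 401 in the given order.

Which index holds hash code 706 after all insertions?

5

235: h=9 => slot 9
894: h=1 => slot 1
24: h=4 => slot 4
524: h=0 => slot 0
706: h=4, probe 4,5 => slot 5
959: h=4, probe 4,5,6 => slot 6
508: h=4, probe 4,5,6,7 => slot 7
401: h=6, probe 6,7,8 => slot 8
Table: [524, 894, ., ., 24, 706, 959, 508, 401, 235, .]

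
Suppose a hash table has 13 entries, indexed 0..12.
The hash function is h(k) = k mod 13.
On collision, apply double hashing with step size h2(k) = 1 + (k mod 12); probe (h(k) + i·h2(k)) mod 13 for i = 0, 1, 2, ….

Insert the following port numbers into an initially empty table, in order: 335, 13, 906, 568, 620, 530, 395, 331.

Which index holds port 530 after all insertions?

Insert 335: h=10, slot 10 empty -> index 10.
Insert 13: h=0, slot 0 empty -> index 0.
Insert 906: h=9, slot 9 empty -> index 9.
Insert 568: h=9, h2=5, slot 9 occupied -> index 1.
Insert 620: h=9, h2=9, slot 9 occupied -> index 5.
Insert 530: h=10, h2=3, slots 10,0 occupied -> index 3.
Insert 395: h=5, h2=12, slot 5 occupied -> index 4.
Insert 331: h=6, slot 6 empty -> index 6.
Table: [13, 568, ∅, 530, 395, 620, 331, ∅, ∅, 906, 335, ∅, ∅]

3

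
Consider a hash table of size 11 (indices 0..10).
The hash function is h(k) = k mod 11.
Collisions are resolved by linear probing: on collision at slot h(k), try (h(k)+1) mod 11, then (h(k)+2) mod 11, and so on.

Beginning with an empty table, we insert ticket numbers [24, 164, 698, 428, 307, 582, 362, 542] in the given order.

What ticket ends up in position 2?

24

24: h=2 -> slot 2
164: h=10 -> slot 10
698: h=5 -> slot 5
428: h=10, probe 10,0 -> slot 0
307: h=10, probe 10,0,1 -> slot 1
582: h=10, probe 10,0,1,2,3 -> slot 3
362: h=10, probe 10,0,1,2,3,4 -> slot 4
542: h=3, probe 3,4,5,6 -> slot 6
Table: [428, 307, 24, 582, 362, 698, 542, —, —, —, 164]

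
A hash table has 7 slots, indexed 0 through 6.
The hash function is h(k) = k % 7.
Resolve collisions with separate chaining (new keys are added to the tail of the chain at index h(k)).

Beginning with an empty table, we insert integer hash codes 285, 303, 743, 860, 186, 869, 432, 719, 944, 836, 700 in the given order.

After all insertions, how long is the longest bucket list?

285 -> bucket 5
303 -> bucket 2
743 -> bucket 1
860 -> bucket 6
186 -> bucket 4
869 -> bucket 1 (collision)
432 -> bucket 5 (collision)
719 -> bucket 5 (collision)
944 -> bucket 6 (collision)
836 -> bucket 3
700 -> bucket 0
Final buckets:
0: 700
1: 743 -> 869
2: 303
3: 836
4: 186
5: 285 -> 432 -> 719
6: 860 -> 944

3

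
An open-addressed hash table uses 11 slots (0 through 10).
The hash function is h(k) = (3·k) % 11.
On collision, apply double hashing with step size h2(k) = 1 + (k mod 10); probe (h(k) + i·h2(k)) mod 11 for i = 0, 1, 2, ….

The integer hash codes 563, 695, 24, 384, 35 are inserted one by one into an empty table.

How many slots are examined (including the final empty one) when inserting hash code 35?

3

563 hashes to 6; slot 6 is free → place at 6.
695 hashes to 6, h2=6; 6 taken → place at 1.
24 hashes to 6, h2=5; 6 taken → place at 0.
384 hashes to 8; slot 8 is free → place at 8.
35 hashes to 6, h2=6; 6,1 taken → place at 7.
Table: [24, 695, _, _, _, _, 563, 35, 384, _, _]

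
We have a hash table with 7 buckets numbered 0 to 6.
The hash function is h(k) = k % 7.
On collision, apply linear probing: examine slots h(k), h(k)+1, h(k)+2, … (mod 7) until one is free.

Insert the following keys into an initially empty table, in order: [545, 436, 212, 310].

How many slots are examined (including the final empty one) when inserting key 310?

3

Insert 545: h=6, slot 6 empty → index 6.
Insert 436: h=2, slot 2 empty → index 2.
Insert 212: h=2, slot 2 occupied → index 3.
Insert 310: h=2, slots 2,3 occupied → index 4.
Table: [—, —, 436, 212, 310, —, 545]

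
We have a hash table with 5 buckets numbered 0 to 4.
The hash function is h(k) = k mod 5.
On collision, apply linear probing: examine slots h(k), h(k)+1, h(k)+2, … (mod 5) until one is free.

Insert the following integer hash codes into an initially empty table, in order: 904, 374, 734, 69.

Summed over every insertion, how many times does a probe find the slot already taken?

904 hashes to 4; slot 4 is free => place at 4.
374 hashes to 4; 4 taken => place at 0.
734 hashes to 4; 4,0 taken => place at 1.
69 hashes to 4; 4,0,1 taken => place at 2.
Table: [374, 734, 69, ., 904]

6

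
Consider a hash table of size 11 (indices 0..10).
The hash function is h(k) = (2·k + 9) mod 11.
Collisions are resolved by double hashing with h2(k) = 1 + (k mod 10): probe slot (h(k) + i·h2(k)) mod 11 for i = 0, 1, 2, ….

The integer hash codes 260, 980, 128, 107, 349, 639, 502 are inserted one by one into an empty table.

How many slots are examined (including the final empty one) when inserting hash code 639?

3

Insert 260: h=1, slot 1 empty → index 1.
Insert 980: h=0, slot 0 empty → index 0.
Insert 128: h=1, h2=9, slot 1 occupied → index 10.
Insert 107: h=3, slot 3 empty → index 3.
Insert 349: h=3, h2=10, slot 3 occupied → index 2.
Insert 639: h=0, h2=10, slots 0,10 occupied → index 9.
Insert 502: h=1, h2=3, slot 1 occupied → index 4.
Table: [980, 260, 349, 107, 502, —, —, —, —, 639, 128]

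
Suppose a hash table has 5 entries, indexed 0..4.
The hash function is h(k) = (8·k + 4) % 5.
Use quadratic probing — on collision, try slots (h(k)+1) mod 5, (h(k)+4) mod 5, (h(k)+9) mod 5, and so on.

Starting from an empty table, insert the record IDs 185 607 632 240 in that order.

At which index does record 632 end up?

185 hashes to 4; slot 4 is free -> place at 4.
607 hashes to 0; slot 0 is free -> place at 0.
632 hashes to 0; 0 taken -> place at 1.
240 hashes to 4; 4,0 taken -> place at 3.
Table: [607, 632, ∅, 240, 185]

1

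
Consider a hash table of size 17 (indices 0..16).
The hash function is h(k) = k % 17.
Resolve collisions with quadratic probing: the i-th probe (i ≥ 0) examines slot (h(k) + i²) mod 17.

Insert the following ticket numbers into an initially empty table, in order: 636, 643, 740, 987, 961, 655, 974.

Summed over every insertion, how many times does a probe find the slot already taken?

636 hashes to 7; slot 7 is free => place at 7.
643 hashes to 14; slot 14 is free => place at 14.
740 hashes to 9; slot 9 is free => place at 9.
987 hashes to 1; slot 1 is free => place at 1.
961 hashes to 9; 9 taken => place at 10.
655 hashes to 9; 9,10 taken => place at 13.
974 hashes to 5; slot 5 is free => place at 5.
Table: [_, 987, _, _, _, 974, _, 636, _, 740, 961, _, _, 655, 643, _, _]

3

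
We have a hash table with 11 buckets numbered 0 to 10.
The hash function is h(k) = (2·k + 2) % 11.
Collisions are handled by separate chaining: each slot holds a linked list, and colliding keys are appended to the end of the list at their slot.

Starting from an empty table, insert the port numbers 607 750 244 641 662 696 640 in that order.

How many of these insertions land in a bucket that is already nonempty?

607 -> bucket 6
750 -> bucket 6 (collision)
244 -> bucket 6 (collision)
641 -> bucket 8
662 -> bucket 6 (collision)
696 -> bucket 8 (collision)
640 -> bucket 6 (collision)
Final buckets:
0: _
1: _
2: _
3: _
4: _
5: _
6: 607 -> 750 -> 244 -> 662 -> 640
7: _
8: 641 -> 696
9: _
10: _

5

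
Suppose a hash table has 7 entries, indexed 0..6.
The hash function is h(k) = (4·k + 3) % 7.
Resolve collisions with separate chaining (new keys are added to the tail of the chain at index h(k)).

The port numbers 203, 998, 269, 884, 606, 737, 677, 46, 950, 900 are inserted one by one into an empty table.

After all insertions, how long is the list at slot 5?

4

Insert 203: h=3, bucket 3 empty → new chain.
Insert 998: h=5, bucket 5 empty → new chain.
Insert 269: h=1, bucket 1 empty → new chain.
Insert 884: h=4, bucket 4 empty → new chain.
Insert 606: h=5, bucket 5 nonempty → append to chain.
Insert 737: h=4, bucket 4 nonempty → append to chain.
Insert 677: h=2, bucket 2 empty → new chain.
Insert 46: h=5, bucket 5 nonempty → append to chain.
Insert 950: h=2, bucket 2 nonempty → append to chain.
Insert 900: h=5, bucket 5 nonempty → append to chain.
Final buckets:
0: -
1: 269
2: 677 -> 950
3: 203
4: 884 -> 737
5: 998 -> 606 -> 46 -> 900
6: -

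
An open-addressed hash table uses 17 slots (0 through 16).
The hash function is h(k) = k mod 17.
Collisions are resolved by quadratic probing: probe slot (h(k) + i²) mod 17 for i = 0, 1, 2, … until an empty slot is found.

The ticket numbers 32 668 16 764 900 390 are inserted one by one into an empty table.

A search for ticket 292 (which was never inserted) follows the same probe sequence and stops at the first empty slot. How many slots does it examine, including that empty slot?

Insert 32: h=15, slot 15 empty => index 15.
Insert 668: h=5, slot 5 empty => index 5.
Insert 16: h=16, slot 16 empty => index 16.
Insert 764: h=16, slot 16 occupied => index 0.
Insert 900: h=16, slots 16,0 occupied => index 3.
Insert 390: h=16, slots 16,0,3 occupied => index 8.
Table: [764, _, _, 900, _, 668, _, _, 390, _, _, _, _, _, _, 32, 16]
Lookup 292: h=3, probe 3,4 → slot 4 empty, not found.

2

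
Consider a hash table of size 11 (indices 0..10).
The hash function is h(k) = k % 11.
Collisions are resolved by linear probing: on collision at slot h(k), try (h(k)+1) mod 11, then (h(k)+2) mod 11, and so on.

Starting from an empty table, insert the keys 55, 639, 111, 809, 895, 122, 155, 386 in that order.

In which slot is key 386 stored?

Insert 55: h=0, slot 0 empty -> index 0.
Insert 639: h=1, slot 1 empty -> index 1.
Insert 111: h=1, slot 1 occupied -> index 2.
Insert 809: h=6, slot 6 empty -> index 6.
Insert 895: h=4, slot 4 empty -> index 4.
Insert 122: h=1, slots 1,2 occupied -> index 3.
Insert 155: h=1, slots 1,2,3,4 occupied -> index 5.
Insert 386: h=1, slots 1,2,3,4,5,6 occupied -> index 7.
Table: [55, 639, 111, 122, 895, 155, 809, 386, -, -, -]

7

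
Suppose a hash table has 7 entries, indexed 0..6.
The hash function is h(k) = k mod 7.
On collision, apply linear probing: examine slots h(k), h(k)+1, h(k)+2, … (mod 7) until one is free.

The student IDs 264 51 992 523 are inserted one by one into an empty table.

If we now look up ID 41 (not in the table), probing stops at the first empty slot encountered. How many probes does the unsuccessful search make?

3

Insert 264: h=5, slot 5 empty => index 5.
Insert 51: h=2, slot 2 empty => index 2.
Insert 992: h=5, slot 5 occupied => index 6.
Insert 523: h=5, slots 5,6 occupied => index 0.
Table: [523, —, 51, —, —, 264, 992]
Lookup 41: h=6, probe 6,0,1 → slot 1 empty, not found.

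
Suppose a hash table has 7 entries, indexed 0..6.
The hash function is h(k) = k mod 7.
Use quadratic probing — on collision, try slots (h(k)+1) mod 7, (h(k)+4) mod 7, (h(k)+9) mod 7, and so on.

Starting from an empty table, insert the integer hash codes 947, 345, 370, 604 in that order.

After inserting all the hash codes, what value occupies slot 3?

947: h=2 => slot 2
345: h=2, probe 2,3 => slot 3
370: h=6 => slot 6
604: h=2, probe 2,3,6,4 => slot 4
Table: [., ., 947, 345, 604, ., 370]

345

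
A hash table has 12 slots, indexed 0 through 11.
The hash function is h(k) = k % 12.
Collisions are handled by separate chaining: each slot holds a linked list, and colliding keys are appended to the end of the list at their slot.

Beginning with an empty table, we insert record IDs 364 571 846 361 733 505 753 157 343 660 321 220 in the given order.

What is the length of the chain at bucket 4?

2

Insert 364: h=4, bucket 4 empty → new chain.
Insert 571: h=7, bucket 7 empty → new chain.
Insert 846: h=6, bucket 6 empty → new chain.
Insert 361: h=1, bucket 1 empty → new chain.
Insert 733: h=1, bucket 1 nonempty → append to chain.
Insert 505: h=1, bucket 1 nonempty → append to chain.
Insert 753: h=9, bucket 9 empty → new chain.
Insert 157: h=1, bucket 1 nonempty → append to chain.
Insert 343: h=7, bucket 7 nonempty → append to chain.
Insert 660: h=0, bucket 0 empty → new chain.
Insert 321: h=9, bucket 9 nonempty → append to chain.
Insert 220: h=4, bucket 4 nonempty → append to chain.
Final buckets:
0: 660
1: 361 -> 733 -> 505 -> 157
2: .
3: .
4: 364 -> 220
5: .
6: 846
7: 571 -> 343
8: .
9: 753 -> 321
10: .
11: .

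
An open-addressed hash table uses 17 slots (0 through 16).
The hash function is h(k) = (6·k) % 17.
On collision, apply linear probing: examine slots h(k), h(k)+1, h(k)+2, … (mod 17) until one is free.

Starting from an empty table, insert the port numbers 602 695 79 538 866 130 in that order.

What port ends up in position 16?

538

602: h=8 → slot 8
695: h=5 → slot 5
79: h=15 → slot 15
538: h=15, probe 15,16 → slot 16
866: h=11 → slot 11
130: h=15, probe 15,16,0 → slot 0
Table: [130, ∅, ∅, ∅, ∅, 695, ∅, ∅, 602, ∅, ∅, 866, ∅, ∅, ∅, 79, 538]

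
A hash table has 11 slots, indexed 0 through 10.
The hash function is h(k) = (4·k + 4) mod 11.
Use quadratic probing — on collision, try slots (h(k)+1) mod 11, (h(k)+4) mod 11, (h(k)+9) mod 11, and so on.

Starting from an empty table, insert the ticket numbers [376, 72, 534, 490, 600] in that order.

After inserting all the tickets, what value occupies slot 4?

600

376 hashes to 1; slot 1 is free -> place at 1.
72 hashes to 6; slot 6 is free -> place at 6.
534 hashes to 6; 6 taken -> place at 7.
490 hashes to 6; 6,7 taken -> place at 10.
600 hashes to 6; 6,7,10 taken -> place at 4.
Table: [., 376, ., ., 600, ., 72, 534, ., ., 490]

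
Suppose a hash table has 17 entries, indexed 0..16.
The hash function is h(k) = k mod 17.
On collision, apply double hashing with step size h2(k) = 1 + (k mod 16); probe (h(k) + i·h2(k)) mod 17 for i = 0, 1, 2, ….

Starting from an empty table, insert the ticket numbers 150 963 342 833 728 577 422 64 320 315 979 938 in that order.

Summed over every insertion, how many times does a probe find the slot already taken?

150: h=14 => slot 14
963: h=11 => slot 11
342: h=2 => slot 2
833: h=0 => slot 0
728: h=14, h2=9, probe 14,6 => slot 6
577: h=16 => slot 16
422: h=14, h2=7, probe 14,4 => slot 4
64: h=13 => slot 13
320: h=14, h2=1, probe 14,15 => slot 15
315: h=9 => slot 9
979: h=10 => slot 10
938: h=3 => slot 3
Table: [833, —, 342, 938, 422, —, 728, —, —, 315, 979, 963, —, 64, 150, 320, 577]

3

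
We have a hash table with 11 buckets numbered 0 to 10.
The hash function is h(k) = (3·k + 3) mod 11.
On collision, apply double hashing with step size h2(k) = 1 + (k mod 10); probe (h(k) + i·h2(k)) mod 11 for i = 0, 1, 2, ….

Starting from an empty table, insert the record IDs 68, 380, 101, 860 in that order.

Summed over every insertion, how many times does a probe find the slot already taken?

Insert 68: h=9, slot 9 empty => index 9.
Insert 380: h=10, slot 10 empty => index 10.
Insert 101: h=9, h2=2, slot 9 occupied => index 0.
Insert 860: h=9, h2=1, slots 9,10,0 occupied => index 1.
Table: [101, 860, _, _, _, _, _, _, _, 68, 380]

4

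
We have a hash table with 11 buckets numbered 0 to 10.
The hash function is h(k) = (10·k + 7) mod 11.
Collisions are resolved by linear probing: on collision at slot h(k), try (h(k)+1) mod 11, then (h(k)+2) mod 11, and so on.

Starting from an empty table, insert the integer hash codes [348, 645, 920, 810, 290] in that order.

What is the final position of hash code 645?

Insert 348: h=0, slot 0 empty → index 0.
Insert 645: h=0, slot 0 occupied → index 1.
Insert 920: h=0, slots 0,1 occupied → index 2.
Insert 810: h=0, slots 0,1,2 occupied → index 3.
Insert 290: h=3, slot 3 occupied → index 4.
Table: [348, 645, 920, 810, 290, ∅, ∅, ∅, ∅, ∅, ∅]

1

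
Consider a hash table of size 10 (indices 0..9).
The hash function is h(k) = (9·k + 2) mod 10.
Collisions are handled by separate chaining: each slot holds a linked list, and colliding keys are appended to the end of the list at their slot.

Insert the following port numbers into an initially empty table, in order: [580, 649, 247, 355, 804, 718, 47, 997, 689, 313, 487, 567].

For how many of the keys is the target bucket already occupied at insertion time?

5

Insert 580: h=2, bucket 2 empty -> new chain.
Insert 649: h=3, bucket 3 empty -> new chain.
Insert 247: h=5, bucket 5 empty -> new chain.
Insert 355: h=7, bucket 7 empty -> new chain.
Insert 804: h=8, bucket 8 empty -> new chain.
Insert 718: h=4, bucket 4 empty -> new chain.
Insert 47: h=5, bucket 5 nonempty -> append to chain.
Insert 997: h=5, bucket 5 nonempty -> append to chain.
Insert 689: h=3, bucket 3 nonempty -> append to chain.
Insert 313: h=9, bucket 9 empty -> new chain.
Insert 487: h=5, bucket 5 nonempty -> append to chain.
Insert 567: h=5, bucket 5 nonempty -> append to chain.
Final buckets:
0: ∅
1: ∅
2: 580
3: 649 -> 689
4: 718
5: 247 -> 47 -> 997 -> 487 -> 567
6: ∅
7: 355
8: 804
9: 313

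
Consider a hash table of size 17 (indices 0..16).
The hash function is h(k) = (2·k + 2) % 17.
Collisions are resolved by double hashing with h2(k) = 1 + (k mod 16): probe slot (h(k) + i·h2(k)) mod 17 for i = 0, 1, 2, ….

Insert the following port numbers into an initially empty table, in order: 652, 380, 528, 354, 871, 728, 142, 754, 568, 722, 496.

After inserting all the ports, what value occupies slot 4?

652 hashes to 14; slot 14 is free -> place at 14.
380 hashes to 14, h2=13; 14 taken -> place at 10.
528 hashes to 4; slot 4 is free -> place at 4.
354 hashes to 13; slot 13 is free -> place at 13.
871 hashes to 10, h2=8; 10 taken -> place at 1.
728 hashes to 13, h2=9; 13 taken -> place at 5.
142 hashes to 14, h2=15; 14 taken -> place at 12.
754 hashes to 14, h2=3; 14 taken -> place at 0.
568 hashes to 16; slot 16 is free -> place at 16.
722 hashes to 1, h2=3; 1,4 taken -> place at 7.
496 hashes to 8; slot 8 is free -> place at 8.
Table: [754, 871, —, —, 528, 728, —, 722, 496, —, 380, —, 142, 354, 652, —, 568]

528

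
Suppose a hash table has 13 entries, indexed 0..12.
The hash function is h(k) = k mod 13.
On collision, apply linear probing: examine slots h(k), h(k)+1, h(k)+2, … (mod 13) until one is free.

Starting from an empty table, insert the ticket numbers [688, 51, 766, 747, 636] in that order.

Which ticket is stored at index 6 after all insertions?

688: h=12 → slot 12
51: h=12, probe 12,0 → slot 0
766: h=12, probe 12,0,1 → slot 1
747: h=6 → slot 6
636: h=12, probe 12,0,1,2 → slot 2
Table: [51, 766, 636, _, _, _, 747, _, _, _, _, _, 688]

747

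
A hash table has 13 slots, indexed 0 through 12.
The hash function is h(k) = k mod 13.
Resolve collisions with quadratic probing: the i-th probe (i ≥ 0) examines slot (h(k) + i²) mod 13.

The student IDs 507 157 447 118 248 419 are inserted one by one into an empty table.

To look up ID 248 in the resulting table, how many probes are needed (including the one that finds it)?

4

Insert 507: h=0, slot 0 empty -> index 0.
Insert 157: h=1, slot 1 empty -> index 1.
Insert 447: h=5, slot 5 empty -> index 5.
Insert 118: h=1, slot 1 occupied -> index 2.
Insert 248: h=1, slots 1,2,5 occupied -> index 10.
Insert 419: h=3, slot 3 empty -> index 3.
Table: [507, 157, 118, 419, ∅, 447, ∅, ∅, ∅, ∅, 248, ∅, ∅]
Lookup 248: h=1, probe 1,2,5,10 → found at 10.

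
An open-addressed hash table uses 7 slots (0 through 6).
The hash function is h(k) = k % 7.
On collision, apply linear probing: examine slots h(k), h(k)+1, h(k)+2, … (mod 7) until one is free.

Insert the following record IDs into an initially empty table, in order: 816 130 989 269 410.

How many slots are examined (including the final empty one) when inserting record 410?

3

Insert 816: h=4, slot 4 empty -> index 4.
Insert 130: h=4, slot 4 occupied -> index 5.
Insert 989: h=2, slot 2 empty -> index 2.
Insert 269: h=3, slot 3 empty -> index 3.
Insert 410: h=4, slots 4,5 occupied -> index 6.
Table: [—, —, 989, 269, 816, 130, 410]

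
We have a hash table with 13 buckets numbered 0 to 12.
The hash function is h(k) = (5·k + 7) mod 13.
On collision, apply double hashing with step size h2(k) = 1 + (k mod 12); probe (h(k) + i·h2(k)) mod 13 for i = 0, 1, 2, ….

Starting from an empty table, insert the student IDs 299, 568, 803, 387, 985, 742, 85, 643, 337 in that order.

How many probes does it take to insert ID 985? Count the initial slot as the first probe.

4

Insert 299: h=7, slot 7 empty -> index 7.
Insert 568: h=0, slot 0 empty -> index 0.
Insert 803: h=5, slot 5 empty -> index 5.
Insert 387: h=5, h2=4, slot 5 occupied -> index 9.
Insert 985: h=5, h2=2, slots 5,7,9 occupied -> index 11.
Insert 742: h=12, slot 12 empty -> index 12.
Insert 85: h=3, slot 3 empty -> index 3.
Insert 643: h=11, h2=8, slot 11 occupied -> index 6.
Insert 337: h=2, slot 2 empty -> index 2.
Table: [568, _, 337, 85, _, 803, 643, 299, _, 387, _, 985, 742]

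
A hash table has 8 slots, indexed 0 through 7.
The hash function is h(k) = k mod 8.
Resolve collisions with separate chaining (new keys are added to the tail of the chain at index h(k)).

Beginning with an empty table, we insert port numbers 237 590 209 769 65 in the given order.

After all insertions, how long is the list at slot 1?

Insert 237: h=5, bucket 5 empty → new chain.
Insert 590: h=6, bucket 6 empty → new chain.
Insert 209: h=1, bucket 1 empty → new chain.
Insert 769: h=1, bucket 1 nonempty → append to chain.
Insert 65: h=1, bucket 1 nonempty → append to chain.
Final buckets:
0: ∅
1: 209 -> 769 -> 65
2: ∅
3: ∅
4: ∅
5: 237
6: 590
7: ∅

3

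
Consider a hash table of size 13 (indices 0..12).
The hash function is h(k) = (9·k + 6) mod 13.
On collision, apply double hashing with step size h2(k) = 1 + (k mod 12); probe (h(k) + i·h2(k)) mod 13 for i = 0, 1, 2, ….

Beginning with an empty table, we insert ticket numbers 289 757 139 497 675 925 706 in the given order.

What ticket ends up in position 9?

757

289 hashes to 7; slot 7 is free → place at 7.
757 hashes to 7, h2=2; 7 taken → place at 9.
139 hashes to 9, h2=8; 9 taken → place at 4.
497 hashes to 7, h2=6; 7 taken → place at 0.
675 hashes to 10; slot 10 is free → place at 10.
925 hashes to 11; slot 11 is free → place at 11.
706 hashes to 3; slot 3 is free → place at 3.
Table: [497, ., ., 706, 139, ., ., 289, ., 757, 675, 925, .]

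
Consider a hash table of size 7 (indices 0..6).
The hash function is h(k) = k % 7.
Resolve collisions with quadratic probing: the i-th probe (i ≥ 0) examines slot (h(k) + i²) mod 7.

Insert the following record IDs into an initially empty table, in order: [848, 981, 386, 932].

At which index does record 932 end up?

3

Insert 848: h=1, slot 1 empty -> index 1.
Insert 981: h=1, slot 1 occupied -> index 2.
Insert 386: h=1, slots 1,2 occupied -> index 5.
Insert 932: h=1, slots 1,2,5 occupied -> index 3.
Table: [-, 848, 981, 932, -, 386, -]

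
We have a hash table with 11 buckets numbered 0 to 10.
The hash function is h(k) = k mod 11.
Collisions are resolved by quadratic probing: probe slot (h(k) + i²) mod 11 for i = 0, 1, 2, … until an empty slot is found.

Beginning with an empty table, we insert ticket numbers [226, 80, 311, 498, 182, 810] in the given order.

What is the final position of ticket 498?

226 hashes to 6; slot 6 is free => place at 6.
80 hashes to 3; slot 3 is free => place at 3.
311 hashes to 3; 3 taken => place at 4.
498 hashes to 3; 3,4 taken => place at 7.
182 hashes to 6; 6,7 taken => place at 10.
810 hashes to 7; 7 taken => place at 8.
Table: [—, —, —, 80, 311, —, 226, 498, 810, —, 182]

7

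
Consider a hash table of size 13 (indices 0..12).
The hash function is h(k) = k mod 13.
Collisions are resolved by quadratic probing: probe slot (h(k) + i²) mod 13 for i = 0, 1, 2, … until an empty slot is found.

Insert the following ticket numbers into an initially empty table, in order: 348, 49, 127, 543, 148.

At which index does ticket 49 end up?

11

Insert 348: h=10, slot 10 empty -> index 10.
Insert 49: h=10, slot 10 occupied -> index 11.
Insert 127: h=10, slots 10,11 occupied -> index 1.
Insert 543: h=10, slots 10,11,1 occupied -> index 6.
Insert 148: h=5, slot 5 empty -> index 5.
Table: [_, 127, _, _, _, 148, 543, _, _, _, 348, 49, _]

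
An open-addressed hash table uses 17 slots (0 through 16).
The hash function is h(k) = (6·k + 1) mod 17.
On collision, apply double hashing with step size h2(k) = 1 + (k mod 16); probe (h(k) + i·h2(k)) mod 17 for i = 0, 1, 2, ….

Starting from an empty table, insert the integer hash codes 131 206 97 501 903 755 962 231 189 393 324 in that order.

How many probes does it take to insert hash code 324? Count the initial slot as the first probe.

3

131: h=5 -> slot 5
206: h=13 -> slot 13
97: h=5, h2=2, probe 5,7 -> slot 7
501: h=15 -> slot 15
903: h=13, h2=8, probe 13,4 -> slot 4
755: h=9 -> slot 9
962: h=10 -> slot 10
231: h=10, h2=8, probe 10,1 -> slot 1
189: h=13, h2=14, probe 13,10,7,4,1,15,12 -> slot 12
393: h=13, h2=10, probe 13,6 -> slot 6
324: h=7, h2=5, probe 7,12,0 -> slot 0
Table: [324, 231, -, -, 903, 131, 393, 97, -, 755, 962, -, 189, 206, -, 501, -]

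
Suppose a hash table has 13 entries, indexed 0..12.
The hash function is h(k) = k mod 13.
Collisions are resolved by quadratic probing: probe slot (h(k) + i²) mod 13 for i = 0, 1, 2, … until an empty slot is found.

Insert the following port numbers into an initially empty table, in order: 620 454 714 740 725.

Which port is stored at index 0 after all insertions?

714

620 hashes to 9; slot 9 is free -> place at 9.
454 hashes to 12; slot 12 is free -> place at 12.
714 hashes to 12; 12 taken -> place at 0.
740 hashes to 12; 12,0 taken -> place at 3.
725 hashes to 10; slot 10 is free -> place at 10.
Table: [714, _, _, 740, _, _, _, _, _, 620, 725, _, 454]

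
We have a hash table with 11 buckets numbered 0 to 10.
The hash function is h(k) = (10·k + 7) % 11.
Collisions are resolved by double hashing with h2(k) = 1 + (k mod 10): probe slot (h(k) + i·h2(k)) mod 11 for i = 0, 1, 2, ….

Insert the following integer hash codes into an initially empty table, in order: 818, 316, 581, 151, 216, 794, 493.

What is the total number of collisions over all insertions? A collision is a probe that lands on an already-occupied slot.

2

818: h=3 → slot 3
316: h=10 → slot 10
581: h=9 → slot 9
151: h=10, h2=2, probe 10,1 → slot 1
216: h=0 → slot 0
794: h=5 → slot 5
493: h=9, h2=4, probe 9,2 → slot 2
Table: [216, 151, 493, 818, -, 794, -, -, -, 581, 316]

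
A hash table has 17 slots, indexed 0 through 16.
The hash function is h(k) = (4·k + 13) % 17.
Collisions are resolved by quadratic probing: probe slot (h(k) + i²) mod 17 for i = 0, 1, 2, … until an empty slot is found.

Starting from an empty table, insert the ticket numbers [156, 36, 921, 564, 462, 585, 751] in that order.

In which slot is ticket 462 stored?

156: h=8 → slot 8
36: h=4 → slot 4
921: h=8, probe 8,9 → slot 9
564: h=8, probe 8,9,12 → slot 12
462: h=8, probe 8,9,12,0 → slot 0
585: h=7 → slot 7
751: h=8, probe 8,9,12,0,7,16 → slot 16
Table: [462, _, _, _, 36, _, _, 585, 156, 921, _, _, 564, _, _, _, 751]

0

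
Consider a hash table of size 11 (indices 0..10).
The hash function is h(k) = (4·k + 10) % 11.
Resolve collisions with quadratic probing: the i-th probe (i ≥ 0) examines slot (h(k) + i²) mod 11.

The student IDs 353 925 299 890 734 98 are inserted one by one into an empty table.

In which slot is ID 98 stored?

10

Insert 353: h=3, slot 3 empty → index 3.
Insert 925: h=3, slot 3 occupied → index 4.
Insert 299: h=7, slot 7 empty → index 7.
Insert 890: h=6, slot 6 empty → index 6.
Insert 734: h=9, slot 9 empty → index 9.
Insert 98: h=6, slots 6,7 occupied → index 10.
Table: [_, _, _, 353, 925, _, 890, 299, _, 734, 98]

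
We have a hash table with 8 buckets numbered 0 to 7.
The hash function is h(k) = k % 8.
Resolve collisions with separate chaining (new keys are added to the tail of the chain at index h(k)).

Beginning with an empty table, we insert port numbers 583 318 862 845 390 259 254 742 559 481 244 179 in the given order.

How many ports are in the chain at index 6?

Insert 583: h=7, bucket 7 empty -> new chain.
Insert 318: h=6, bucket 6 empty -> new chain.
Insert 862: h=6, bucket 6 nonempty -> append to chain.
Insert 845: h=5, bucket 5 empty -> new chain.
Insert 390: h=6, bucket 6 nonempty -> append to chain.
Insert 259: h=3, bucket 3 empty -> new chain.
Insert 254: h=6, bucket 6 nonempty -> append to chain.
Insert 742: h=6, bucket 6 nonempty -> append to chain.
Insert 559: h=7, bucket 7 nonempty -> append to chain.
Insert 481: h=1, bucket 1 empty -> new chain.
Insert 244: h=4, bucket 4 empty -> new chain.
Insert 179: h=3, bucket 3 nonempty -> append to chain.
Final buckets:
0: —
1: 481
2: —
3: 259 -> 179
4: 244
5: 845
6: 318 -> 862 -> 390 -> 254 -> 742
7: 583 -> 559

5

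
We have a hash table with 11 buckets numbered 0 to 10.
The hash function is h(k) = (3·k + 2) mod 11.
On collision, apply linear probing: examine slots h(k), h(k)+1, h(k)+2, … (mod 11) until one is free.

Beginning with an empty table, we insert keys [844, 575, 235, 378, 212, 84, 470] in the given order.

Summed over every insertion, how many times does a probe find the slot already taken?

844: h=4 → slot 4
575: h=0 → slot 0
235: h=3 → slot 3
378: h=3, probe 3,4,5 → slot 5
212: h=0, probe 0,1 → slot 1
84: h=1, probe 1,2 → slot 2
470: h=4, probe 4,5,6 → slot 6
Table: [575, 212, 84, 235, 844, 378, 470, -, -, -, -]

6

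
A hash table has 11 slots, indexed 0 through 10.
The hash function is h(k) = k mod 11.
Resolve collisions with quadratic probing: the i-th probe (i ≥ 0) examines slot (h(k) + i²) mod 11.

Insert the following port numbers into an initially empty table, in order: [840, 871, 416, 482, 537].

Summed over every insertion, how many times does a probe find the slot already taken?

4

Insert 840: h=4, slot 4 empty → index 4.
Insert 871: h=2, slot 2 empty → index 2.
Insert 416: h=9, slot 9 empty → index 9.
Insert 482: h=9, slot 9 occupied → index 10.
Insert 537: h=9, slots 9,10,2 occupied → index 7.
Table: [∅, ∅, 871, ∅, 840, ∅, ∅, 537, ∅, 416, 482]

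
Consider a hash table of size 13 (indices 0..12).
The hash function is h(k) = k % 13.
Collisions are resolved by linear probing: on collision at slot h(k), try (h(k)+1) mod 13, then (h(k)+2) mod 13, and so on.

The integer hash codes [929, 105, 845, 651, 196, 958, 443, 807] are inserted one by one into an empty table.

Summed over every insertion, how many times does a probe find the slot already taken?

929 hashes to 6; slot 6 is free -> place at 6.
105 hashes to 1; slot 1 is free -> place at 1.
845 hashes to 0; slot 0 is free -> place at 0.
651 hashes to 1; 1 taken -> place at 2.
196 hashes to 1; 1,2 taken -> place at 3.
958 hashes to 9; slot 9 is free -> place at 9.
443 hashes to 1; 1,2,3 taken -> place at 4.
807 hashes to 1; 1,2,3,4 taken -> place at 5.
Table: [845, 105, 651, 196, 443, 807, 929, -, -, 958, -, -, -]

10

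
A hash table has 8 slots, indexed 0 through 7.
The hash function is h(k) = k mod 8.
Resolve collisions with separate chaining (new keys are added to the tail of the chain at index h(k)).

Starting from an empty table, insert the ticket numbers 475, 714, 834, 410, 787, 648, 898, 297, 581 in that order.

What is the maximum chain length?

4

Insert 475: h=3, bucket 3 empty -> new chain.
Insert 714: h=2, bucket 2 empty -> new chain.
Insert 834: h=2, bucket 2 nonempty -> append to chain.
Insert 410: h=2, bucket 2 nonempty -> append to chain.
Insert 787: h=3, bucket 3 nonempty -> append to chain.
Insert 648: h=0, bucket 0 empty -> new chain.
Insert 898: h=2, bucket 2 nonempty -> append to chain.
Insert 297: h=1, bucket 1 empty -> new chain.
Insert 581: h=5, bucket 5 empty -> new chain.
Final buckets:
0: 648
1: 297
2: 714 -> 834 -> 410 -> 898
3: 475 -> 787
4: -
5: 581
6: -
7: -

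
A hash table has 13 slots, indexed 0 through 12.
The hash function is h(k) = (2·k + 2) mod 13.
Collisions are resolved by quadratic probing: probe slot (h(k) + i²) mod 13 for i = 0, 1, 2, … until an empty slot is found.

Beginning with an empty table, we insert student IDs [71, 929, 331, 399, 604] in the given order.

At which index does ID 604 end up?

10

71: h=1 → slot 1
929: h=1, probe 1,2 → slot 2
331: h=1, probe 1,2,5 → slot 5
399: h=7 → slot 7
604: h=1, probe 1,2,5,10 → slot 10
Table: [—, 71, 929, —, —, 331, —, 399, —, —, 604, —, —]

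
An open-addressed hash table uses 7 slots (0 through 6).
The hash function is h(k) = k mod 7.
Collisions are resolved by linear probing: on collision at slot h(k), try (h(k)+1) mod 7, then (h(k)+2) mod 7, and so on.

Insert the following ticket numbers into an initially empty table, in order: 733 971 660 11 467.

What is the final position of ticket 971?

6

733 hashes to 5; slot 5 is free → place at 5.
971 hashes to 5; 5 taken → place at 6.
660 hashes to 2; slot 2 is free → place at 2.
11 hashes to 4; slot 4 is free → place at 4.
467 hashes to 5; 5,6 taken → place at 0.
Table: [467, ∅, 660, ∅, 11, 733, 971]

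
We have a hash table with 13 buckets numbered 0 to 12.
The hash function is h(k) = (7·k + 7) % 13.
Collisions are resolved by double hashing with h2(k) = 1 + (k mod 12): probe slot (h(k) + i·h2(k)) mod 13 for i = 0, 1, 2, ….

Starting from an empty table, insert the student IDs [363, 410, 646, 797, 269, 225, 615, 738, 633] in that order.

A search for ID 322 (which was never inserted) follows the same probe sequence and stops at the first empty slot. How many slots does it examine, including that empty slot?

363: h=0 => slot 0
410: h=4 => slot 4
646: h=5 => slot 5
797: h=9 => slot 9
269: h=5, h2=6, probe 5,11 => slot 11
225: h=9, h2=10, probe 9,6 => slot 6
615: h=9, h2=4, probe 9,0,4,8 => slot 8
738: h=12 => slot 12
633: h=5, h2=10, probe 5,2 => slot 2
Table: [363, -, 633, -, 410, 646, 225, -, 615, 797, -, 269, 738]
Lookup 322: h=12, h2=11, probe 12,10 → slot 10 empty, not found.

2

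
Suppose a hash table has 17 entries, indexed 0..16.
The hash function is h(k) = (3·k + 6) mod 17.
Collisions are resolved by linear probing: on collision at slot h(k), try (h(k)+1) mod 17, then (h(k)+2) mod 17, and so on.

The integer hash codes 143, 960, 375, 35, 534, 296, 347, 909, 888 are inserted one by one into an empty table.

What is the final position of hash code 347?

143: h=10 -> slot 10
960: h=13 -> slot 13
375: h=9 -> slot 9
35: h=9, probe 9,10,11 -> slot 11
534: h=10, probe 10,11,12 -> slot 12
296: h=10, probe 10,11,12,13,14 -> slot 14
347: h=10, probe 10,11,12,13,14,15 -> slot 15
909: h=13, probe 13,14,15,16 -> slot 16
888: h=1 -> slot 1
Table: [-, 888, -, -, -, -, -, -, -, 375, 143, 35, 534, 960, 296, 347, 909]

15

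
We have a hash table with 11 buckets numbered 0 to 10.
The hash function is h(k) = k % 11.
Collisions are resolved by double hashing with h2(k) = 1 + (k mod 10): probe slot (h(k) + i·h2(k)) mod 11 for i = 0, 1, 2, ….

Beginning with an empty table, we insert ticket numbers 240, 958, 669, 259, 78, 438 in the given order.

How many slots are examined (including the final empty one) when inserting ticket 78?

2

240 hashes to 9; slot 9 is free → place at 9.
958 hashes to 1; slot 1 is free → place at 1.
669 hashes to 9, h2=10; 9 taken → place at 8.
259 hashes to 6; slot 6 is free → place at 6.
78 hashes to 1, h2=9; 1 taken → place at 10.
438 hashes to 9, h2=9; 9 taken → place at 7.
Table: [_, 958, _, _, _, _, 259, 438, 669, 240, 78]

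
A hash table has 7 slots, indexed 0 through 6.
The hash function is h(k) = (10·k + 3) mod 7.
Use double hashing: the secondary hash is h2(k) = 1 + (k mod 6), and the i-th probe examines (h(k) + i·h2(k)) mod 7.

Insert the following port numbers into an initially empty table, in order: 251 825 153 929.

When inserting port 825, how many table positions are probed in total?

251 hashes to 0; slot 0 is free → place at 0.
825 hashes to 0, h2=4; 0 taken → place at 4.
153 hashes to 0, h2=4; 0,4 taken → place at 1.
929 hashes to 4, h2=6; 4 taken → place at 3.
Table: [251, 153, ∅, 929, 825, ∅, ∅]

2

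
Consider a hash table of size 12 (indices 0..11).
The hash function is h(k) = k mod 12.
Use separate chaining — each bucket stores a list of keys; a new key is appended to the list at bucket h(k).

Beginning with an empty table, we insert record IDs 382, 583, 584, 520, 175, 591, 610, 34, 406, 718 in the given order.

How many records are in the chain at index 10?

5

Insert 382: h=10, bucket 10 empty -> new chain.
Insert 583: h=7, bucket 7 empty -> new chain.
Insert 584: h=8, bucket 8 empty -> new chain.
Insert 520: h=4, bucket 4 empty -> new chain.
Insert 175: h=7, bucket 7 nonempty -> append to chain.
Insert 591: h=3, bucket 3 empty -> new chain.
Insert 610: h=10, bucket 10 nonempty -> append to chain.
Insert 34: h=10, bucket 10 nonempty -> append to chain.
Insert 406: h=10, bucket 10 nonempty -> append to chain.
Insert 718: h=10, bucket 10 nonempty -> append to chain.
Final buckets:
0: .
1: .
2: .
3: 591
4: 520
5: .
6: .
7: 583 -> 175
8: 584
9: .
10: 382 -> 610 -> 34 -> 406 -> 718
11: .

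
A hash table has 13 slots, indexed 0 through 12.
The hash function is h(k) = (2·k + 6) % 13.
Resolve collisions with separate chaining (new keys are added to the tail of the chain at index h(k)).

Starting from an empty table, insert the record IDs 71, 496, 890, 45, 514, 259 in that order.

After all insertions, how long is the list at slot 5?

3

71 → bucket 5
496 → bucket 10
890 → bucket 5 (collision)
45 → bucket 5 (collision)
514 → bucket 7
259 → bucket 4
Final buckets:
0: ∅
1: ∅
2: ∅
3: ∅
4: 259
5: 71 -> 890 -> 45
6: ∅
7: 514
8: ∅
9: ∅
10: 496
11: ∅
12: ∅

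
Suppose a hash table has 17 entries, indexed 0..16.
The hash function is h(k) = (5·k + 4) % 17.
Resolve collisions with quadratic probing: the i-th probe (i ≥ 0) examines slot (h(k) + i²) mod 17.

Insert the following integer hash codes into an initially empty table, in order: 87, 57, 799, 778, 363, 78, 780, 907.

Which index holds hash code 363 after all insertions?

87 hashes to 14; slot 14 is free => place at 14.
57 hashes to 0; slot 0 is free => place at 0.
799 hashes to 4; slot 4 is free => place at 4.
778 hashes to 1; slot 1 is free => place at 1.
363 hashes to 0; 0,1,4 taken => place at 9.
78 hashes to 3; slot 3 is free => place at 3.
780 hashes to 11; slot 11 is free => place at 11.
907 hashes to 0; 0,1,4,9 taken => place at 16.
Table: [57, 778, ., 78, 799, ., ., ., ., 363, ., 780, ., ., 87, ., 907]

9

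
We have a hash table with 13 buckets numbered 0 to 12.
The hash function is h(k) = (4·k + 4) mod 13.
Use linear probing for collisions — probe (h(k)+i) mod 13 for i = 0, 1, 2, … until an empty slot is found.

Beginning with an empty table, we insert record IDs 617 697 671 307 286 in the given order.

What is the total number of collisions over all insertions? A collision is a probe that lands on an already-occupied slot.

3

Insert 617: h=2, slot 2 empty -> index 2.
Insert 697: h=10, slot 10 empty -> index 10.
Insert 671: h=10, slot 10 occupied -> index 11.
Insert 307: h=10, slots 10,11 occupied -> index 12.
Insert 286: h=4, slot 4 empty -> index 4.
Table: [∅, ∅, 617, ∅, 286, ∅, ∅, ∅, ∅, ∅, 697, 671, 307]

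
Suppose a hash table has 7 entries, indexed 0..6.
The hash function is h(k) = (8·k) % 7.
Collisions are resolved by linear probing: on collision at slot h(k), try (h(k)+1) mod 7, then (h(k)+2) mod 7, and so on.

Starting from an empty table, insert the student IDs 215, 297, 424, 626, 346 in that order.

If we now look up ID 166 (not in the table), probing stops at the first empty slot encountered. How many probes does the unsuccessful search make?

215: h=5 -> slot 5
297: h=3 -> slot 3
424: h=4 -> slot 4
626: h=3, probe 3,4,5,6 -> slot 6
346: h=3, probe 3,4,5,6,0 -> slot 0
Table: [346, -, -, 297, 424, 215, 626]
Lookup 166: h=5, probe 5,6,0,1 → slot 1 empty, not found.

4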